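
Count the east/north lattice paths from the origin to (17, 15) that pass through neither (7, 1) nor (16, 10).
Number of paths = 520496022

Inclusion–exclusion. Total paths: C(32, 17) = 565722720. Through P₁: C(8, 7)·C(24, 10) = 15690048. Through P₂: C(26, 16)·C(6, 1) = 31870410. Since P₁ is strictly southwest of P₂, a monotone path through both must visit P₁ then P₂; paths through both = C(8, 7)·C(18, 9)·C(6, 1) = 2333760. Avoid both = 565722720 − 15690048 − 31870410 + 2333760 = 520496022.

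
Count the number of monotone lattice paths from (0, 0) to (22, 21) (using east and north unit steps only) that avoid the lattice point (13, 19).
Number of paths = 1032943933860

Total paths from (0, 0) to (22, 21): C(43, 22) = 1052049481860. Paths through (13, 19): (paths (0, 0) → (13, 19)) × (paths (13, 19) → (22, 21)) = C(32, 13) · C(11, 9) = 347373600 · 55 = 19105548000. Avoidance count = 1052049481860 − 19105548000 = 1032943933860.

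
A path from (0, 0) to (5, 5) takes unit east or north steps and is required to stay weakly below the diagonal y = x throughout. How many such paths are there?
Number of paths = 42

By the reflection principle (André's argument), the number of monotone paths to (5, 5) with n ≤ m that never go above y = x is C(10, 5) − C(10, 6) = 252 − 210 = 42.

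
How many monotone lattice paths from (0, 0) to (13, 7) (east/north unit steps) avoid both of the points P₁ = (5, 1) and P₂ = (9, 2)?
Number of paths = 56352

Inclusion–exclusion. Total paths: C(20, 13) = 77520. Through P₁: C(6, 5)·C(14, 8) = 18018. Through P₂: C(11, 9)·C(9, 4) = 6930. Since P₁ is strictly southwest of P₂, a monotone path through both must visit P₁ then P₂; paths through both = C(6, 5)·C(5, 4)·C(9, 4) = 3780. Avoid both = 77520 − 18018 − 6930 + 3780 = 56352.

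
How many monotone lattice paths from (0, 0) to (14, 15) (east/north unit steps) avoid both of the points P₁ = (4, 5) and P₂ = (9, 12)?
Number of paths = 43407776

Inclusion–exclusion. Total paths: C(29, 14) = 77558760. Through P₁: C(9, 4)·C(20, 10) = 23279256. Through P₂: C(21, 9)·C(8, 5) = 16460080. Since P₁ is strictly southwest of P₂, a monotone path through both must visit P₁ then P₂; paths through both = C(9, 4)·C(12, 5)·C(8, 5) = 5588352. Avoid both = 77558760 − 23279256 − 16460080 + 5588352 = 43407776.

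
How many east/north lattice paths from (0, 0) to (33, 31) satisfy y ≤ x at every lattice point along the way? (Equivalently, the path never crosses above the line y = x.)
Number of paths = 156802065535194912

By the reflection principle (André's argument), the number of monotone paths to (33, 31) with n ≤ m that never go above y = x is C(64, 33) − C(64, 34) = 1777090076065542336 − 1620288010530347424 = 156802065535194912.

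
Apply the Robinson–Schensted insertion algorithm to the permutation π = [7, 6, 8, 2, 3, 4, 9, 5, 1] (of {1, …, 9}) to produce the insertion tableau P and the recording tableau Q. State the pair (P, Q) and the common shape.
P = [1, 3, 4, 5] / [2, 8, 9] / [6] / [7];  Q = [1, 3, 6, 7] / [2, 5, 8] / [4] / [9];  common shape = (4, 3, 1, 1)

Row-insert the values π_1, π_2, … into P one at a time, bumping the leftmost entry strictly greater than the inserted value down to the next row. The recording tableau Q records, in position (i, j), the step at which that cell was added to P.
  Insert 7 (step 1): P = [7];  Q = [1]
  Insert 6 (step 2): P = [6] / [7];  Q = [1] / [2]
  Insert 8 (step 3): P = [6, 8] / [7];  Q = [1, 3] / [2]
  Insert 2 (step 4): P = [2, 8] / [6] / [7];  Q = [1, 3] / [2] / [4]
  Insert 3 (step 5): P = [2, 3] / [6, 8] / [7];  Q = [1, 3] / [2, 5] / [4]
  Insert 4 (step 6): P = [2, 3, 4] / [6, 8] / [7];  Q = [1, 3, 6] / [2, 5] / [4]
  Insert 9 (step 7): P = [2, 3, 4, 9] / [6, 8] / [7];  Q = [1, 3, 6, 7] / [2, 5] / [4]
  Insert 5 (step 8): P = [2, 3, 4, 5] / [6, 8, 9] / [7];  Q = [1, 3, 6, 7] / [2, 5, 8] / [4]
  Insert 1 (step 9): P = [1, 3, 4, 5] / [2, 8, 9] / [6] / [7];  Q = [1, 3, 6, 7] / [2, 5, 8] / [4] / [9]
Final shape: (4, 3, 1, 1).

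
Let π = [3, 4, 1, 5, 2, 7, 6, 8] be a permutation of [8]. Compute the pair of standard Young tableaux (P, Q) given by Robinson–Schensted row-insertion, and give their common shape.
P = [1, 2, 5, 6, 8] / [3, 4, 7];  Q = [1, 2, 4, 6, 8] / [3, 5, 7];  common shape = (5, 3)

Row-insert the values π_1, π_2, … into P one at a time, bumping the leftmost entry strictly greater than the inserted value down to the next row. The recording tableau Q records, in position (i, j), the step at which that cell was added to P.
  Insert 3 (step 1): P = [3];  Q = [1]
  Insert 4 (step 2): P = [3, 4];  Q = [1, 2]
  Insert 1 (step 3): P = [1, 4] / [3];  Q = [1, 2] / [3]
  Insert 5 (step 4): P = [1, 4, 5] / [3];  Q = [1, 2, 4] / [3]
  Insert 2 (step 5): P = [1, 2, 5] / [3, 4];  Q = [1, 2, 4] / [3, 5]
  Insert 7 (step 6): P = [1, 2, 5, 7] / [3, 4];  Q = [1, 2, 4, 6] / [3, 5]
  Insert 6 (step 7): P = [1, 2, 5, 6] / [3, 4, 7];  Q = [1, 2, 4, 6] / [3, 5, 7]
  Insert 8 (step 8): P = [1, 2, 5, 6, 8] / [3, 4, 7];  Q = [1, 2, 4, 6, 8] / [3, 5, 7]
Final shape: (5, 3).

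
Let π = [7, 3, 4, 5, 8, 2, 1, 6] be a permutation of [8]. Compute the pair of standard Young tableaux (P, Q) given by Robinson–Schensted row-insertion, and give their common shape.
P = [1, 4, 5, 6] / [2, 8] / [3] / [7];  Q = [1, 3, 4, 5] / [2, 8] / [6] / [7];  common shape = (4, 2, 1, 1)

Row-insert the values π_1, π_2, … into P one at a time, bumping the leftmost entry strictly greater than the inserted value down to the next row. The recording tableau Q records, in position (i, j), the step at which that cell was added to P.
  Insert 7 (step 1): P = [7];  Q = [1]
  Insert 3 (step 2): P = [3] / [7];  Q = [1] / [2]
  Insert 4 (step 3): P = [3, 4] / [7];  Q = [1, 3] / [2]
  Insert 5 (step 4): P = [3, 4, 5] / [7];  Q = [1, 3, 4] / [2]
  Insert 8 (step 5): P = [3, 4, 5, 8] / [7];  Q = [1, 3, 4, 5] / [2]
  Insert 2 (step 6): P = [2, 4, 5, 8] / [3] / [7];  Q = [1, 3, 4, 5] / [2] / [6]
  Insert 1 (step 7): P = [1, 4, 5, 8] / [2] / [3] / [7];  Q = [1, 3, 4, 5] / [2] / [6] / [7]
  Insert 6 (step 8): P = [1, 4, 5, 6] / [2, 8] / [3] / [7];  Q = [1, 3, 4, 5] / [2, 8] / [6] / [7]
Final shape: (4, 2, 1, 1).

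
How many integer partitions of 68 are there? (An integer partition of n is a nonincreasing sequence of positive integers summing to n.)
p(68) = 3087735

Compute p(n) via the recurrence p(n, m) = p(n, m−1) + p(n−m, m), where p(n, m) counts partitions of n with all parts ≤ m and p(n) = p(n, n). The base cases are p(0, m) = 1 and p(n, 0) = 0 for n > 0. Filling the table yields p(68) = 3087735. (Euler's pentagonal recurrence is an alternative.)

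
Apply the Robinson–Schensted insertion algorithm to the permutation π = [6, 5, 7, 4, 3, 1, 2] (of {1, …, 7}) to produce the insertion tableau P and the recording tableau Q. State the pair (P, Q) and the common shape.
P = [1, 2] / [3, 7] / [4] / [5] / [6];  Q = [1, 3] / [2, 7] / [4] / [5] / [6];  common shape = (2, 2, 1, 1, 1)

Row-insert the values π_1, π_2, … into P one at a time, bumping the leftmost entry strictly greater than the inserted value down to the next row. The recording tableau Q records, in position (i, j), the step at which that cell was added to P.
  Insert 6 (step 1): P = [6];  Q = [1]
  Insert 5 (step 2): P = [5] / [6];  Q = [1] / [2]
  Insert 7 (step 3): P = [5, 7] / [6];  Q = [1, 3] / [2]
  Insert 4 (step 4): P = [4, 7] / [5] / [6];  Q = [1, 3] / [2] / [4]
  Insert 3 (step 5): P = [3, 7] / [4] / [5] / [6];  Q = [1, 3] / [2] / [4] / [5]
  Insert 1 (step 6): P = [1, 7] / [3] / [4] / [5] / [6];  Q = [1, 3] / [2] / [4] / [5] / [6]
  Insert 2 (step 7): P = [1, 2] / [3, 7] / [4] / [5] / [6];  Q = [1, 3] / [2, 7] / [4] / [5] / [6]
Final shape: (2, 2, 1, 1, 1).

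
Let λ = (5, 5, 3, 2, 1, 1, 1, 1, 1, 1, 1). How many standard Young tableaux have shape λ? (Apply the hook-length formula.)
# SYT of shape (5, 5, 3, 2, 1, 1, 1, 1, 1, 1, 1) = 354731520

Hook-length formula: f^λ = n! / Π hook(c), product over all cells c of the Young diagram. For λ = (5, 5, 3, 2, 1, 1, 1, 1, 1, 1, 1), n = 22 boxes. Hook lengths by row (left-to-right, top-to-bottom): [15, 7, 5, 3, 2]; [14, 6, 4, 2, 1]; [11, 3, 1]; [9, 1]; [7]; [6]; [5]; [4]; [3]; [2]; [1]. Product of hooks = 3168595584000. So f^λ = 22! / 3168595584000 = 1124000727777607680000 / 3168595584000 = 354731520.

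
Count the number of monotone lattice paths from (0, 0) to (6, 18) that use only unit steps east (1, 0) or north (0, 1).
Number of paths = 134596

A monotone lattice path from (0, 0) to (6, 18) consists of 6 east steps and 18 north steps in some order, so it is determined by which 6 of the 24 steps are east. The count is C(24, 6) = 134596.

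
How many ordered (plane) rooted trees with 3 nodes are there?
C_2 = 2

These ordered rooted trees are counted by the Catalan number C_n = (1/(n + 1)) · C(2n, n). For n = 2: C_2 = (1/3) · C(4, 2) = 6/3 = 2.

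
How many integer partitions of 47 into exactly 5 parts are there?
p(47, 5 parts) = 2062

Partitions of n into exactly k parts are in bijection with partitions of n − k into at most k parts (subtract 1 from each part). So p(47, exactly 5) = p(42, parts ≤ 5). Computing via the recurrence p(m, j) = p(m, j−1) + p(m−j, j) gives 2062.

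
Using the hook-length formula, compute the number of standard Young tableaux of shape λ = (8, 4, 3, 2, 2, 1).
# SYT of shape (8, 4, 3, 2, 2, 1) = 178053750

Hook-length formula: f^λ = n! / Π hook(c), product over all cells c of the Young diagram. For λ = (8, 4, 3, 2, 2, 1), n = 20 boxes. Hook lengths by row (left-to-right, top-to-bottom): [13, 11, 8, 6, 4, 3, 2, 1]; [8, 6, 3, 1]; [6, 4, 1]; [4, 2]; [3, 1]; [1]. Product of hooks = 13663862784. So f^λ = 20! / 13663862784 = 2432902008176640000 / 13663862784 = 178053750.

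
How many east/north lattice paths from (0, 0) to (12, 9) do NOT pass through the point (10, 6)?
Number of paths = 213850

Total paths from (0, 0) to (12, 9): C(21, 12) = 293930. Paths through (10, 6): (paths (0, 0) → (10, 6)) × (paths (10, 6) → (12, 9)) = C(16, 10) · C(5, 2) = 8008 · 10 = 80080. Avoidance count = 293930 − 80080 = 213850.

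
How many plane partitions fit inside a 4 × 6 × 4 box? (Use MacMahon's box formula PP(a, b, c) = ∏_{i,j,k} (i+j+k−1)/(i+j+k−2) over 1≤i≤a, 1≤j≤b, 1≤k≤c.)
PP(4, 6, 4) = 9343620

Evaluate the triple product over i = 1..4, j = 1..6, k = 1..4. The factors are (2/1) · (3/2) · (4/3) · (5/4) · (3/2) · (4/3) · (5/4) · (6/5) · … (96 factors total). The numerators and denominators telescope so the product is an integer; carrying out the multiplication exactly gives PP(4, 6, 4) = 9343620.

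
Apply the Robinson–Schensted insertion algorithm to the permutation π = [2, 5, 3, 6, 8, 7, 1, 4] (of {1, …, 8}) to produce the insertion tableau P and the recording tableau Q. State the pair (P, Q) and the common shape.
P = [1, 3, 4, 7] / [2, 6] / [5, 8];  Q = [1, 2, 4, 5] / [3, 6] / [7, 8];  common shape = (4, 2, 2)

Row-insert the values π_1, π_2, … into P one at a time, bumping the leftmost entry strictly greater than the inserted value down to the next row. The recording tableau Q records, in position (i, j), the step at which that cell was added to P.
  Insert 2 (step 1): P = [2];  Q = [1]
  Insert 5 (step 2): P = [2, 5];  Q = [1, 2]
  Insert 3 (step 3): P = [2, 3] / [5];  Q = [1, 2] / [3]
  Insert 6 (step 4): P = [2, 3, 6] / [5];  Q = [1, 2, 4] / [3]
  Insert 8 (step 5): P = [2, 3, 6, 8] / [5];  Q = [1, 2, 4, 5] / [3]
  Insert 7 (step 6): P = [2, 3, 6, 7] / [5, 8];  Q = [1, 2, 4, 5] / [3, 6]
  Insert 1 (step 7): P = [1, 3, 6, 7] / [2, 8] / [5];  Q = [1, 2, 4, 5] / [3, 6] / [7]
  Insert 4 (step 8): P = [1, 3, 4, 7] / [2, 6] / [5, 8];  Q = [1, 2, 4, 5] / [3, 6] / [7, 8]
Final shape: (4, 2, 2).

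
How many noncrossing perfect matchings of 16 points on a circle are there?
C_8 = 1430

These noncrossing handshakes are counted by the Catalan number C_n = (1/(n + 1)) · C(2n, n). For n = 8: C_8 = (1/9) · C(16, 8) = 12870/9 = 1430.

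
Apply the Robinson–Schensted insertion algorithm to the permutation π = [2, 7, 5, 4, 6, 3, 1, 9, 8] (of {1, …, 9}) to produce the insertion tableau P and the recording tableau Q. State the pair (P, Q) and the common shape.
P = [1, 3, 6, 8] / [2, 9] / [4] / [5] / [7];  Q = [1, 2, 5, 8] / [3, 9] / [4] / [6] / [7];  common shape = (4, 2, 1, 1, 1)

Row-insert the values π_1, π_2, … into P one at a time, bumping the leftmost entry strictly greater than the inserted value down to the next row. The recording tableau Q records, in position (i, j), the step at which that cell was added to P.
  Insert 2 (step 1): P = [2];  Q = [1]
  Insert 7 (step 2): P = [2, 7];  Q = [1, 2]
  Insert 5 (step 3): P = [2, 5] / [7];  Q = [1, 2] / [3]
  Insert 4 (step 4): P = [2, 4] / [5] / [7];  Q = [1, 2] / [3] / [4]
  Insert 6 (step 5): P = [2, 4, 6] / [5] / [7];  Q = [1, 2, 5] / [3] / [4]
  Insert 3 (step 6): P = [2, 3, 6] / [4] / [5] / [7];  Q = [1, 2, 5] / [3] / [4] / [6]
  Insert 1 (step 7): P = [1, 3, 6] / [2] / [4] / [5] / [7];  Q = [1, 2, 5] / [3] / [4] / [6] / [7]
  Insert 9 (step 8): P = [1, 3, 6, 9] / [2] / [4] / [5] / [7];  Q = [1, 2, 5, 8] / [3] / [4] / [6] / [7]
  Insert 8 (step 9): P = [1, 3, 6, 8] / [2, 9] / [4] / [5] / [7];  Q = [1, 2, 5, 8] / [3, 9] / [4] / [6] / [7]
Final shape: (4, 2, 1, 1, 1).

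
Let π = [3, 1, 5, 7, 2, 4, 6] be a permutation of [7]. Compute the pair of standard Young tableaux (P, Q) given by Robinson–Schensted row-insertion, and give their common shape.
P = [1, 2, 4, 6] / [3, 5, 7];  Q = [1, 3, 4, 7] / [2, 5, 6];  common shape = (4, 3)

Row-insert the values π_1, π_2, … into P one at a time, bumping the leftmost entry strictly greater than the inserted value down to the next row. The recording tableau Q records, in position (i, j), the step at which that cell was added to P.
  Insert 3 (step 1): P = [3];  Q = [1]
  Insert 1 (step 2): P = [1] / [3];  Q = [1] / [2]
  Insert 5 (step 3): P = [1, 5] / [3];  Q = [1, 3] / [2]
  Insert 7 (step 4): P = [1, 5, 7] / [3];  Q = [1, 3, 4] / [2]
  Insert 2 (step 5): P = [1, 2, 7] / [3, 5];  Q = [1, 3, 4] / [2, 5]
  Insert 4 (step 6): P = [1, 2, 4] / [3, 5, 7];  Q = [1, 3, 4] / [2, 5, 6]
  Insert 6 (step 7): P = [1, 2, 4, 6] / [3, 5, 7];  Q = [1, 3, 4, 7] / [2, 5, 6]
Final shape: (4, 3).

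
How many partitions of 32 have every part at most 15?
p(32, parts ≤ 15) = 7434

Use the recurrence p(n, m) = p(n, m−1) + p(n−m, m): either the largest part is < m (count p(n, m−1)) or the largest part is exactly m (remove one copy of m, count p(n−m, m)). With p(0, ·) = 1 this gives p(32, parts ≤ 15) = 7434. (By conjugating Young diagrams, this also counts partitions of 32 into at most 15 parts.)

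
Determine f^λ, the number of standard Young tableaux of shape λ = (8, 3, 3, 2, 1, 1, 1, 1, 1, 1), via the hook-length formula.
# SYT of shape (8, 3, 3, 2, 1, 1, 1, 1, 1, 1) = 452918466

Hook-length formula: f^λ = n! / Π hook(c), product over all cells c of the Young diagram. For λ = (8, 3, 3, 2, 1, 1, 1, 1, 1, 1), n = 22 boxes. Hook lengths by row (left-to-right, top-to-bottom): [17, 10, 8, 5, 4, 3, 2, 1]; [11, 4, 2]; [10, 3, 1]; [8, 1]; [6]; [5]; [4]; [3]; [2]; [1]. Product of hooks = 2481684480000. So f^λ = 22! / 2481684480000 = 1124000727777607680000 / 2481684480000 = 452918466.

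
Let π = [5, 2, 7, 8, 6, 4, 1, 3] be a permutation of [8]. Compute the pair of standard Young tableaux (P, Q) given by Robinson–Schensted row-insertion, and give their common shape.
P = [1, 3, 8] / [2, 4] / [5, 6] / [7];  Q = [1, 3, 4] / [2, 5] / [6, 8] / [7];  common shape = (3, 2, 2, 1)

Row-insert the values π_1, π_2, … into P one at a time, bumping the leftmost entry strictly greater than the inserted value down to the next row. The recording tableau Q records, in position (i, j), the step at which that cell was added to P.
  Insert 5 (step 1): P = [5];  Q = [1]
  Insert 2 (step 2): P = [2] / [5];  Q = [1] / [2]
  Insert 7 (step 3): P = [2, 7] / [5];  Q = [1, 3] / [2]
  Insert 8 (step 4): P = [2, 7, 8] / [5];  Q = [1, 3, 4] / [2]
  Insert 6 (step 5): P = [2, 6, 8] / [5, 7];  Q = [1, 3, 4] / [2, 5]
  Insert 4 (step 6): P = [2, 4, 8] / [5, 6] / [7];  Q = [1, 3, 4] / [2, 5] / [6]
  Insert 1 (step 7): P = [1, 4, 8] / [2, 6] / [5] / [7];  Q = [1, 3, 4] / [2, 5] / [6] / [7]
  Insert 3 (step 8): P = [1, 3, 8] / [2, 4] / [5, 6] / [7];  Q = [1, 3, 4] / [2, 5] / [6, 8] / [7]
Final shape: (3, 2, 2, 1).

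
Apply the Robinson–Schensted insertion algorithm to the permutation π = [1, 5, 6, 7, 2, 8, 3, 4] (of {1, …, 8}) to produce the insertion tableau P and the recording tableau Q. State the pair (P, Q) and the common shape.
P = [1, 2, 3, 4, 8] / [5, 6, 7];  Q = [1, 2, 3, 4, 6] / [5, 7, 8];  common shape = (5, 3)

Row-insert the values π_1, π_2, … into P one at a time, bumping the leftmost entry strictly greater than the inserted value down to the next row. The recording tableau Q records, in position (i, j), the step at which that cell was added to P.
  Insert 1 (step 1): P = [1];  Q = [1]
  Insert 5 (step 2): P = [1, 5];  Q = [1, 2]
  Insert 6 (step 3): P = [1, 5, 6];  Q = [1, 2, 3]
  Insert 7 (step 4): P = [1, 5, 6, 7];  Q = [1, 2, 3, 4]
  Insert 2 (step 5): P = [1, 2, 6, 7] / [5];  Q = [1, 2, 3, 4] / [5]
  Insert 8 (step 6): P = [1, 2, 6, 7, 8] / [5];  Q = [1, 2, 3, 4, 6] / [5]
  Insert 3 (step 7): P = [1, 2, 3, 7, 8] / [5, 6];  Q = [1, 2, 3, 4, 6] / [5, 7]
  Insert 4 (step 8): P = [1, 2, 3, 4, 8] / [5, 6, 7];  Q = [1, 2, 3, 4, 6] / [5, 7, 8]
Final shape: (5, 3).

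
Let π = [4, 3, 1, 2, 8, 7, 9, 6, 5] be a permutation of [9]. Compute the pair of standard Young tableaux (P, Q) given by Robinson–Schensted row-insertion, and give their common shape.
P = [1, 2, 5, 9] / [3, 6] / [4, 7] / [8];  Q = [1, 4, 5, 7] / [2, 6] / [3, 8] / [9];  common shape = (4, 2, 2, 1)

Row-insert the values π_1, π_2, … into P one at a time, bumping the leftmost entry strictly greater than the inserted value down to the next row. The recording tableau Q records, in position (i, j), the step at which that cell was added to P.
  Insert 4 (step 1): P = [4];  Q = [1]
  Insert 3 (step 2): P = [3] / [4];  Q = [1] / [2]
  Insert 1 (step 3): P = [1] / [3] / [4];  Q = [1] / [2] / [3]
  Insert 2 (step 4): P = [1, 2] / [3] / [4];  Q = [1, 4] / [2] / [3]
  Insert 8 (step 5): P = [1, 2, 8] / [3] / [4];  Q = [1, 4, 5] / [2] / [3]
  Insert 7 (step 6): P = [1, 2, 7] / [3, 8] / [4];  Q = [1, 4, 5] / [2, 6] / [3]
  Insert 9 (step 7): P = [1, 2, 7, 9] / [3, 8] / [4];  Q = [1, 4, 5, 7] / [2, 6] / [3]
  Insert 6 (step 8): P = [1, 2, 6, 9] / [3, 7] / [4, 8];  Q = [1, 4, 5, 7] / [2, 6] / [3, 8]
  Insert 5 (step 9): P = [1, 2, 5, 9] / [3, 6] / [4, 7] / [8];  Q = [1, 4, 5, 7] / [2, 6] / [3, 8] / [9]
Final shape: (4, 2, 2, 1).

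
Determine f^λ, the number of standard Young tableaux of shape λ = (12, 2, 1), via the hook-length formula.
# SYT of shape (12, 2, 1) = 715

Hook-length formula: f^λ = n! / Π hook(c), product over all cells c of the Young diagram. For λ = (12, 2, 1), n = 15 boxes. Hook lengths by row (left-to-right, top-to-bottom): [14, 12, 10, 9, 8, 7, 6, 5, 4, 3, 2, 1]; [3, 1]; [1]. Product of hooks = 1828915200. So f^λ = 15! / 1828915200 = 1307674368000 / 1828915200 = 715.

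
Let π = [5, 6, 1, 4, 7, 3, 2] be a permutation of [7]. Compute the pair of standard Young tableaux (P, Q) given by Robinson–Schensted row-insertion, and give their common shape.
P = [1, 2, 7] / [3, 6] / [4] / [5];  Q = [1, 2, 5] / [3, 4] / [6] / [7];  common shape = (3, 2, 1, 1)

Row-insert the values π_1, π_2, … into P one at a time, bumping the leftmost entry strictly greater than the inserted value down to the next row. The recording tableau Q records, in position (i, j), the step at which that cell was added to P.
  Insert 5 (step 1): P = [5];  Q = [1]
  Insert 6 (step 2): P = [5, 6];  Q = [1, 2]
  Insert 1 (step 3): P = [1, 6] / [5];  Q = [1, 2] / [3]
  Insert 4 (step 4): P = [1, 4] / [5, 6];  Q = [1, 2] / [3, 4]
  Insert 7 (step 5): P = [1, 4, 7] / [5, 6];  Q = [1, 2, 5] / [3, 4]
  Insert 3 (step 6): P = [1, 3, 7] / [4, 6] / [5];  Q = [1, 2, 5] / [3, 4] / [6]
  Insert 2 (step 7): P = [1, 2, 7] / [3, 6] / [4] / [5];  Q = [1, 2, 5] / [3, 4] / [6] / [7]
Final shape: (3, 2, 1, 1).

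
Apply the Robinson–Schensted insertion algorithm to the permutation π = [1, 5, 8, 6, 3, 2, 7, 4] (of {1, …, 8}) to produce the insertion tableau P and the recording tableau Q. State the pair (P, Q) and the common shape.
P = [1, 2, 4, 7] / [3, 6] / [5] / [8];  Q = [1, 2, 3, 7] / [4, 8] / [5] / [6];  common shape = (4, 2, 1, 1)

Row-insert the values π_1, π_2, … into P one at a time, bumping the leftmost entry strictly greater than the inserted value down to the next row. The recording tableau Q records, in position (i, j), the step at which that cell was added to P.
  Insert 1 (step 1): P = [1];  Q = [1]
  Insert 5 (step 2): P = [1, 5];  Q = [1, 2]
  Insert 8 (step 3): P = [1, 5, 8];  Q = [1, 2, 3]
  Insert 6 (step 4): P = [1, 5, 6] / [8];  Q = [1, 2, 3] / [4]
  Insert 3 (step 5): P = [1, 3, 6] / [5] / [8];  Q = [1, 2, 3] / [4] / [5]
  Insert 2 (step 6): P = [1, 2, 6] / [3] / [5] / [8];  Q = [1, 2, 3] / [4] / [5] / [6]
  Insert 7 (step 7): P = [1, 2, 6, 7] / [3] / [5] / [8];  Q = [1, 2, 3, 7] / [4] / [5] / [6]
  Insert 4 (step 8): P = [1, 2, 4, 7] / [3, 6] / [5] / [8];  Q = [1, 2, 3, 7] / [4, 8] / [5] / [6]
Final shape: (4, 2, 1, 1).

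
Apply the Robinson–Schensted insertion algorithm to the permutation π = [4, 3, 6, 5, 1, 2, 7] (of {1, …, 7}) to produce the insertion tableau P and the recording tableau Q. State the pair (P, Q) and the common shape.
P = [1, 2, 7] / [3, 5] / [4, 6];  Q = [1, 3, 7] / [2, 4] / [5, 6];  common shape = (3, 2, 2)

Row-insert the values π_1, π_2, … into P one at a time, bumping the leftmost entry strictly greater than the inserted value down to the next row. The recording tableau Q records, in position (i, j), the step at which that cell was added to P.
  Insert 4 (step 1): P = [4];  Q = [1]
  Insert 3 (step 2): P = [3] / [4];  Q = [1] / [2]
  Insert 6 (step 3): P = [3, 6] / [4];  Q = [1, 3] / [2]
  Insert 5 (step 4): P = [3, 5] / [4, 6];  Q = [1, 3] / [2, 4]
  Insert 1 (step 5): P = [1, 5] / [3, 6] / [4];  Q = [1, 3] / [2, 4] / [5]
  Insert 2 (step 6): P = [1, 2] / [3, 5] / [4, 6];  Q = [1, 3] / [2, 4] / [5, 6]
  Insert 7 (step 7): P = [1, 2, 7] / [3, 5] / [4, 6];  Q = [1, 3, 7] / [2, 4] / [5, 6]
Final shape: (3, 2, 2).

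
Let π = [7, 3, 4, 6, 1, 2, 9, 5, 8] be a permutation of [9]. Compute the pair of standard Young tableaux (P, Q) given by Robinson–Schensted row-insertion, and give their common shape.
P = [1, 2, 5, 8] / [3, 4, 6, 9] / [7];  Q = [1, 3, 4, 7] / [2, 6, 8, 9] / [5];  common shape = (4, 4, 1)

Row-insert the values π_1, π_2, … into P one at a time, bumping the leftmost entry strictly greater than the inserted value down to the next row. The recording tableau Q records, in position (i, j), the step at which that cell was added to P.
  Insert 7 (step 1): P = [7];  Q = [1]
  Insert 3 (step 2): P = [3] / [7];  Q = [1] / [2]
  Insert 4 (step 3): P = [3, 4] / [7];  Q = [1, 3] / [2]
  Insert 6 (step 4): P = [3, 4, 6] / [7];  Q = [1, 3, 4] / [2]
  Insert 1 (step 5): P = [1, 4, 6] / [3] / [7];  Q = [1, 3, 4] / [2] / [5]
  Insert 2 (step 6): P = [1, 2, 6] / [3, 4] / [7];  Q = [1, 3, 4] / [2, 6] / [5]
  Insert 9 (step 7): P = [1, 2, 6, 9] / [3, 4] / [7];  Q = [1, 3, 4, 7] / [2, 6] / [5]
  Insert 5 (step 8): P = [1, 2, 5, 9] / [3, 4, 6] / [7];  Q = [1, 3, 4, 7] / [2, 6, 8] / [5]
  Insert 8 (step 9): P = [1, 2, 5, 8] / [3, 4, 6, 9] / [7];  Q = [1, 3, 4, 7] / [2, 6, 8, 9] / [5]
Final shape: (4, 4, 1).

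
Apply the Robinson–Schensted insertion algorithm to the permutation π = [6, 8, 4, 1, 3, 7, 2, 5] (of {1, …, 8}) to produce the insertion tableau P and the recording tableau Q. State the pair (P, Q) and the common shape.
P = [1, 2, 5] / [3, 7] / [4, 8] / [6];  Q = [1, 2, 6] / [3, 5] / [4, 8] / [7];  common shape = (3, 2, 2, 1)

Row-insert the values π_1, π_2, … into P one at a time, bumping the leftmost entry strictly greater than the inserted value down to the next row. The recording tableau Q records, in position (i, j), the step at which that cell was added to P.
  Insert 6 (step 1): P = [6];  Q = [1]
  Insert 8 (step 2): P = [6, 8];  Q = [1, 2]
  Insert 4 (step 3): P = [4, 8] / [6];  Q = [1, 2] / [3]
  Insert 1 (step 4): P = [1, 8] / [4] / [6];  Q = [1, 2] / [3] / [4]
  Insert 3 (step 5): P = [1, 3] / [4, 8] / [6];  Q = [1, 2] / [3, 5] / [4]
  Insert 7 (step 6): P = [1, 3, 7] / [4, 8] / [6];  Q = [1, 2, 6] / [3, 5] / [4]
  Insert 2 (step 7): P = [1, 2, 7] / [3, 8] / [4] / [6];  Q = [1, 2, 6] / [3, 5] / [4] / [7]
  Insert 5 (step 8): P = [1, 2, 5] / [3, 7] / [4, 8] / [6];  Q = [1, 2, 6] / [3, 5] / [4, 8] / [7]
Final shape: (3, 2, 2, 1).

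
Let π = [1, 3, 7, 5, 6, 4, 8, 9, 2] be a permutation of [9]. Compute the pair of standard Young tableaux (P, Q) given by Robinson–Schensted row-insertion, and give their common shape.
P = [1, 2, 4, 6, 8, 9] / [3] / [5] / [7];  Q = [1, 2, 3, 5, 7, 8] / [4] / [6] / [9];  common shape = (6, 1, 1, 1)

Row-insert the values π_1, π_2, … into P one at a time, bumping the leftmost entry strictly greater than the inserted value down to the next row. The recording tableau Q records, in position (i, j), the step at which that cell was added to P.
  Insert 1 (step 1): P = [1];  Q = [1]
  Insert 3 (step 2): P = [1, 3];  Q = [1, 2]
  Insert 7 (step 3): P = [1, 3, 7];  Q = [1, 2, 3]
  Insert 5 (step 4): P = [1, 3, 5] / [7];  Q = [1, 2, 3] / [4]
  Insert 6 (step 5): P = [1, 3, 5, 6] / [7];  Q = [1, 2, 3, 5] / [4]
  Insert 4 (step 6): P = [1, 3, 4, 6] / [5] / [7];  Q = [1, 2, 3, 5] / [4] / [6]
  Insert 8 (step 7): P = [1, 3, 4, 6, 8] / [5] / [7];  Q = [1, 2, 3, 5, 7] / [4] / [6]
  Insert 9 (step 8): P = [1, 3, 4, 6, 8, 9] / [5] / [7];  Q = [1, 2, 3, 5, 7, 8] / [4] / [6]
  Insert 2 (step 9): P = [1, 2, 4, 6, 8, 9] / [3] / [5] / [7];  Q = [1, 2, 3, 5, 7, 8] / [4] / [6] / [9]
Final shape: (6, 1, 1, 1).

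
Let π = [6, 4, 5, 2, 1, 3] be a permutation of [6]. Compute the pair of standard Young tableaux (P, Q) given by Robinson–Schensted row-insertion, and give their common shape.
P = [1, 3] / [2, 5] / [4] / [6];  Q = [1, 3] / [2, 6] / [4] / [5];  common shape = (2, 2, 1, 1)

Row-insert the values π_1, π_2, … into P one at a time, bumping the leftmost entry strictly greater than the inserted value down to the next row. The recording tableau Q records, in position (i, j), the step at which that cell was added to P.
  Insert 6 (step 1): P = [6];  Q = [1]
  Insert 4 (step 2): P = [4] / [6];  Q = [1] / [2]
  Insert 5 (step 3): P = [4, 5] / [6];  Q = [1, 3] / [2]
  Insert 2 (step 4): P = [2, 5] / [4] / [6];  Q = [1, 3] / [2] / [4]
  Insert 1 (step 5): P = [1, 5] / [2] / [4] / [6];  Q = [1, 3] / [2] / [4] / [5]
  Insert 3 (step 6): P = [1, 3] / [2, 5] / [4] / [6];  Q = [1, 3] / [2, 6] / [4] / [5]
Final shape: (2, 2, 1, 1).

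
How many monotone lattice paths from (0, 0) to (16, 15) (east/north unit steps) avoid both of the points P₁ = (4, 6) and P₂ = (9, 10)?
Number of paths = 186607839

Inclusion–exclusion. Total paths: C(31, 16) = 300540195. Through P₁: C(10, 4)·C(21, 12) = 61725300. Through P₂: C(19, 9)·C(12, 7) = 73163376. Since P₁ is strictly southwest of P₂, a monotone path through both must visit P₁ then P₂; paths through both = C(10, 4)·C(9, 5)·C(12, 7) = 20956320. Avoid both = 300540195 − 61725300 − 73163376 + 20956320 = 186607839.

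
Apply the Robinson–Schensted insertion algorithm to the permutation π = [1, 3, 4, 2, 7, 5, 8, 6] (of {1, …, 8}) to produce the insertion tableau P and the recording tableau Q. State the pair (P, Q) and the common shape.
P = [1, 2, 4, 5, 6] / [3, 7, 8];  Q = [1, 2, 3, 5, 7] / [4, 6, 8];  common shape = (5, 3)

Row-insert the values π_1, π_2, … into P one at a time, bumping the leftmost entry strictly greater than the inserted value down to the next row. The recording tableau Q records, in position (i, j), the step at which that cell was added to P.
  Insert 1 (step 1): P = [1];  Q = [1]
  Insert 3 (step 2): P = [1, 3];  Q = [1, 2]
  Insert 4 (step 3): P = [1, 3, 4];  Q = [1, 2, 3]
  Insert 2 (step 4): P = [1, 2, 4] / [3];  Q = [1, 2, 3] / [4]
  Insert 7 (step 5): P = [1, 2, 4, 7] / [3];  Q = [1, 2, 3, 5] / [4]
  Insert 5 (step 6): P = [1, 2, 4, 5] / [3, 7];  Q = [1, 2, 3, 5] / [4, 6]
  Insert 8 (step 7): P = [1, 2, 4, 5, 8] / [3, 7];  Q = [1, 2, 3, 5, 7] / [4, 6]
  Insert 6 (step 8): P = [1, 2, 4, 5, 6] / [3, 7, 8];  Q = [1, 2, 3, 5, 7] / [4, 6, 8]
Final shape: (5, 3).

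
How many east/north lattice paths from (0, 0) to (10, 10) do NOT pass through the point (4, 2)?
Number of paths = 139711

Total paths from (0, 0) to (10, 10): C(20, 10) = 184756. Paths through (4, 2): (paths (0, 0) → (4, 2)) × (paths (4, 2) → (10, 10)) = C(6, 4) · C(14, 6) = 15 · 3003 = 45045. Avoidance count = 184756 − 45045 = 139711.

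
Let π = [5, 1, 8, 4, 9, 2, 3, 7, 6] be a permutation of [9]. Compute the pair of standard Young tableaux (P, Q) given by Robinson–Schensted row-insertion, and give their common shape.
P = [1, 2, 3, 6] / [4, 7, 9] / [5, 8];  Q = [1, 3, 5, 8] / [2, 4, 7] / [6, 9];  common shape = (4, 3, 2)

Row-insert the values π_1, π_2, … into P one at a time, bumping the leftmost entry strictly greater than the inserted value down to the next row. The recording tableau Q records, in position (i, j), the step at which that cell was added to P.
  Insert 5 (step 1): P = [5];  Q = [1]
  Insert 1 (step 2): P = [1] / [5];  Q = [1] / [2]
  Insert 8 (step 3): P = [1, 8] / [5];  Q = [1, 3] / [2]
  Insert 4 (step 4): P = [1, 4] / [5, 8];  Q = [1, 3] / [2, 4]
  Insert 9 (step 5): P = [1, 4, 9] / [5, 8];  Q = [1, 3, 5] / [2, 4]
  Insert 2 (step 6): P = [1, 2, 9] / [4, 8] / [5];  Q = [1, 3, 5] / [2, 4] / [6]
  Insert 3 (step 7): P = [1, 2, 3] / [4, 8, 9] / [5];  Q = [1, 3, 5] / [2, 4, 7] / [6]
  Insert 7 (step 8): P = [1, 2, 3, 7] / [4, 8, 9] / [5];  Q = [1, 3, 5, 8] / [2, 4, 7] / [6]
  Insert 6 (step 9): P = [1, 2, 3, 6] / [4, 7, 9] / [5, 8];  Q = [1, 3, 5, 8] / [2, 4, 7] / [6, 9]
Final shape: (4, 3, 2).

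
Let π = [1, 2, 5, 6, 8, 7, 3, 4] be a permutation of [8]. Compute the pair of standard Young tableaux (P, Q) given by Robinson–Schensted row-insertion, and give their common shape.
P = [1, 2, 3, 4, 7] / [5, 6] / [8];  Q = [1, 2, 3, 4, 5] / [6, 8] / [7];  common shape = (5, 2, 1)

Row-insert the values π_1, π_2, … into P one at a time, bumping the leftmost entry strictly greater than the inserted value down to the next row. The recording tableau Q records, in position (i, j), the step at which that cell was added to P.
  Insert 1 (step 1): P = [1];  Q = [1]
  Insert 2 (step 2): P = [1, 2];  Q = [1, 2]
  Insert 5 (step 3): P = [1, 2, 5];  Q = [1, 2, 3]
  Insert 6 (step 4): P = [1, 2, 5, 6];  Q = [1, 2, 3, 4]
  Insert 8 (step 5): P = [1, 2, 5, 6, 8];  Q = [1, 2, 3, 4, 5]
  Insert 7 (step 6): P = [1, 2, 5, 6, 7] / [8];  Q = [1, 2, 3, 4, 5] / [6]
  Insert 3 (step 7): P = [1, 2, 3, 6, 7] / [5] / [8];  Q = [1, 2, 3, 4, 5] / [6] / [7]
  Insert 4 (step 8): P = [1, 2, 3, 4, 7] / [5, 6] / [8];  Q = [1, 2, 3, 4, 5] / [6, 8] / [7]
Final shape: (5, 2, 1).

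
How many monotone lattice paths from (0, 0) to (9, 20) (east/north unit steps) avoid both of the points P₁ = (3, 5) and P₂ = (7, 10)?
Number of paths = 6158349

Inclusion–exclusion. Total paths: C(29, 9) = 10015005. Through P₁: C(8, 3)·C(21, 6) = 3038784. Through P₂: C(17, 7)·C(12, 2) = 1283568. Since P₁ is strictly southwest of P₂, a monotone path through both must visit P₁ then P₂; paths through both = C(8, 3)·C(9, 4)·C(12, 2) = 465696. Avoid both = 10015005 − 3038784 − 1283568 + 465696 = 6158349.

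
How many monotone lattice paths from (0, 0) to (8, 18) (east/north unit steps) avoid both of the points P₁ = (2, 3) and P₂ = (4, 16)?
Number of paths = 962710

Inclusion–exclusion. Total paths: C(26, 8) = 1562275. Through P₁: C(5, 2)·C(21, 6) = 542640. Through P₂: C(20, 4)·C(6, 4) = 72675. Since P₁ is strictly southwest of P₂, a monotone path through both must visit P₁ then P₂; paths through both = C(5, 2)·C(15, 2)·C(6, 4) = 15750. Avoid both = 1562275 − 542640 − 72675 + 15750 = 962710.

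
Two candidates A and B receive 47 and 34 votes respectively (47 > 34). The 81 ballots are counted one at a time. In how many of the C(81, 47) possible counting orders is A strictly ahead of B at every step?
Strict-lead orderings = 12185375592317942159600

Total orderings of the 81 votes with 47 for A: C(81, 47) = 75924263305981024225200. By the Bertrand ballot formula (Cycle Lemma / reflection principle), the number of orderings in which A is strictly ahead of B throughout is (p − q)/(p + q) · C(p + q, p) = (47 − 34)/(47 + 34) · 75924263305981024225200 = 12185375592317942159600.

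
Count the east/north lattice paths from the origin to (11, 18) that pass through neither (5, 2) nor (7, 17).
Number of paths = 31314177

Inclusion–exclusion. Total paths: C(29, 11) = 34597290. Through P₁: C(7, 5)·C(22, 6) = 1566873. Through P₂: C(24, 7)·C(5, 4) = 1730520. Since P₁ is strictly southwest of P₂, a monotone path through both must visit P₁ then P₂; paths through both = C(7, 5)·C(17, 2)·C(5, 4) = 14280. Avoid both = 34597290 − 1566873 − 1730520 + 14280 = 31314177.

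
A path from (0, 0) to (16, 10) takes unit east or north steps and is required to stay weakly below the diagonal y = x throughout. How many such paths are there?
Number of paths = 2187185

By the reflection principle (André's argument), the number of monotone paths to (16, 10) with n ≤ m that never go above y = x is C(26, 16) − C(26, 17) = 5311735 − 3124550 = 2187185.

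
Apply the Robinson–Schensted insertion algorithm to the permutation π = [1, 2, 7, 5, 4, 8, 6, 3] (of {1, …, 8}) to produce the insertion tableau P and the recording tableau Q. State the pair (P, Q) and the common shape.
P = [1, 2, 3, 6] / [4, 8] / [5] / [7];  Q = [1, 2, 3, 6] / [4, 7] / [5] / [8];  common shape = (4, 2, 1, 1)

Row-insert the values π_1, π_2, … into P one at a time, bumping the leftmost entry strictly greater than the inserted value down to the next row. The recording tableau Q records, in position (i, j), the step at which that cell was added to P.
  Insert 1 (step 1): P = [1];  Q = [1]
  Insert 2 (step 2): P = [1, 2];  Q = [1, 2]
  Insert 7 (step 3): P = [1, 2, 7];  Q = [1, 2, 3]
  Insert 5 (step 4): P = [1, 2, 5] / [7];  Q = [1, 2, 3] / [4]
  Insert 4 (step 5): P = [1, 2, 4] / [5] / [7];  Q = [1, 2, 3] / [4] / [5]
  Insert 8 (step 6): P = [1, 2, 4, 8] / [5] / [7];  Q = [1, 2, 3, 6] / [4] / [5]
  Insert 6 (step 7): P = [1, 2, 4, 6] / [5, 8] / [7];  Q = [1, 2, 3, 6] / [4, 7] / [5]
  Insert 3 (step 8): P = [1, 2, 3, 6] / [4, 8] / [5] / [7];  Q = [1, 2, 3, 6] / [4, 7] / [5] / [8]
Final shape: (4, 2, 1, 1).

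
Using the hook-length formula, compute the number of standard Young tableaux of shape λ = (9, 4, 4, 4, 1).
# SYT of shape (9, 4, 4, 4, 1) = 401119488

Hook-length formula: f^λ = n! / Π hook(c), product over all cells c of the Young diagram. For λ = (9, 4, 4, 4, 1), n = 22 boxes. Hook lengths by row (left-to-right, top-to-bottom): [13, 11, 10, 9, 5, 4, 3, 2, 1]; [7, 5, 4, 3]; [6, 4, 3, 2]; [5, 3, 2, 1]; [1]. Product of hooks = 2802159360000. So f^λ = 22! / 2802159360000 = 1124000727777607680000 / 2802159360000 = 401119488.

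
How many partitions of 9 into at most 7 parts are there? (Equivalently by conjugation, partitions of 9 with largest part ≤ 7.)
p(9, parts ≤ 7) = 28

Partitions of 9 with all parts ≤ 7: 7+2, 7+1+1, 6+3, 6+2+1, 6+1+1+1, 5+4, 5+3+1, 5+2+2, 5+2+1+1, 5+1+1+1+1, 4+4+1, 4+3+2, 4+3+1+1, 4+2+2+1, 4+2+1+1+1, 4+1+1+1+1+1, 3+3+3, 3+3+2+1, 3+3+1+1+1, 3+2+2+2, 3+2+2+1+1, 3+2+1+1+1+1, 3+1+1+1+1+1+1, 2+2+2+2+1, 2+2+2+1+1+1, 2+2+1+1+1+1+1, 2+1+1+1+1+1+1+1, 1+1+1+1+1+1+1+1+1. Count = 28.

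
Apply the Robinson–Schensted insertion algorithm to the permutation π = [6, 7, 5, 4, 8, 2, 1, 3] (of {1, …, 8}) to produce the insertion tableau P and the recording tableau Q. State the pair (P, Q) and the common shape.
P = [1, 3, 8] / [2, 7] / [4] / [5] / [6];  Q = [1, 2, 5] / [3, 8] / [4] / [6] / [7];  common shape = (3, 2, 1, 1, 1)

Row-insert the values π_1, π_2, … into P one at a time, bumping the leftmost entry strictly greater than the inserted value down to the next row. The recording tableau Q records, in position (i, j), the step at which that cell was added to P.
  Insert 6 (step 1): P = [6];  Q = [1]
  Insert 7 (step 2): P = [6, 7];  Q = [1, 2]
  Insert 5 (step 3): P = [5, 7] / [6];  Q = [1, 2] / [3]
  Insert 4 (step 4): P = [4, 7] / [5] / [6];  Q = [1, 2] / [3] / [4]
  Insert 8 (step 5): P = [4, 7, 8] / [5] / [6];  Q = [1, 2, 5] / [3] / [4]
  Insert 2 (step 6): P = [2, 7, 8] / [4] / [5] / [6];  Q = [1, 2, 5] / [3] / [4] / [6]
  Insert 1 (step 7): P = [1, 7, 8] / [2] / [4] / [5] / [6];  Q = [1, 2, 5] / [3] / [4] / [6] / [7]
  Insert 3 (step 8): P = [1, 3, 8] / [2, 7] / [4] / [5] / [6];  Q = [1, 2, 5] / [3, 8] / [4] / [6] / [7]
Final shape: (3, 2, 1, 1, 1).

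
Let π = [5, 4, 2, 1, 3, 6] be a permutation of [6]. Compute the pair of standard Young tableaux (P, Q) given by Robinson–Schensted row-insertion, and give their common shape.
P = [1, 3, 6] / [2] / [4] / [5];  Q = [1, 5, 6] / [2] / [3] / [4];  common shape = (3, 1, 1, 1)

Row-insert the values π_1, π_2, … into P one at a time, bumping the leftmost entry strictly greater than the inserted value down to the next row. The recording tableau Q records, in position (i, j), the step at which that cell was added to P.
  Insert 5 (step 1): P = [5];  Q = [1]
  Insert 4 (step 2): P = [4] / [5];  Q = [1] / [2]
  Insert 2 (step 3): P = [2] / [4] / [5];  Q = [1] / [2] / [3]
  Insert 1 (step 4): P = [1] / [2] / [4] / [5];  Q = [1] / [2] / [3] / [4]
  Insert 3 (step 5): P = [1, 3] / [2] / [4] / [5];  Q = [1, 5] / [2] / [3] / [4]
  Insert 6 (step 6): P = [1, 3, 6] / [2] / [4] / [5];  Q = [1, 5, 6] / [2] / [3] / [4]
Final shape: (3, 1, 1, 1).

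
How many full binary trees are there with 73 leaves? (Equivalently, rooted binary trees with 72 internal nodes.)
C_72 = 20276890389709399862928998568254641025700

These full binary trees are counted by the Catalan number C_n = (1/(n + 1)) · C(2n, n). For n = 72: C_72 = (1/73) · C(144, 72) = 1480212998448786189993816895482588794876100/73 = 20276890389709399862928998568254641025700.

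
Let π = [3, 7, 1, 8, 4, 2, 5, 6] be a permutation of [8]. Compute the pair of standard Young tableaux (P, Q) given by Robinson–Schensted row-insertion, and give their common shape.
P = [1, 2, 5, 6] / [3, 4, 8] / [7];  Q = [1, 2, 4, 8] / [3, 5, 7] / [6];  common shape = (4, 3, 1)

Row-insert the values π_1, π_2, … into P one at a time, bumping the leftmost entry strictly greater than the inserted value down to the next row. The recording tableau Q records, in position (i, j), the step at which that cell was added to P.
  Insert 3 (step 1): P = [3];  Q = [1]
  Insert 7 (step 2): P = [3, 7];  Q = [1, 2]
  Insert 1 (step 3): P = [1, 7] / [3];  Q = [1, 2] / [3]
  Insert 8 (step 4): P = [1, 7, 8] / [3];  Q = [1, 2, 4] / [3]
  Insert 4 (step 5): P = [1, 4, 8] / [3, 7];  Q = [1, 2, 4] / [3, 5]
  Insert 2 (step 6): P = [1, 2, 8] / [3, 4] / [7];  Q = [1, 2, 4] / [3, 5] / [6]
  Insert 5 (step 7): P = [1, 2, 5] / [3, 4, 8] / [7];  Q = [1, 2, 4] / [3, 5, 7] / [6]
  Insert 6 (step 8): P = [1, 2, 5, 6] / [3, 4, 8] / [7];  Q = [1, 2, 4, 8] / [3, 5, 7] / [6]
Final shape: (4, 3, 1).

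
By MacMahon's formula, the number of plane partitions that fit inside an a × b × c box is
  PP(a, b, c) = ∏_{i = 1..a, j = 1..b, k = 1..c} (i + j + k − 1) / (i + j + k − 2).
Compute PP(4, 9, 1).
PP(4, 9, 1) = 715

Evaluate the triple product over i = 1..4, j = 1..9, k = 1..1. The factors are (2/1) · (3/2) · (4/3) · (5/4) · (6/5) · (7/6) · (8/7) · (9/8) · … (36 factors total). The numerators and denominators telescope so the product is an integer; carrying out the multiplication exactly gives PP(4, 9, 1) = 715.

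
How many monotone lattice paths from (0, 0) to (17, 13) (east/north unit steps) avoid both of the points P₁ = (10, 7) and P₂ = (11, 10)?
Number of paths = 63293466

Inclusion–exclusion. Total paths: C(30, 17) = 119759850. Through P₁: C(17, 10)·C(13, 7) = 33372768. Through P₂: C(21, 11)·C(9, 6) = 29628144. Since P₁ is strictly southwest of P₂, a monotone path through both must visit P₁ then P₂; paths through both = C(17, 10)·C(4, 1)·C(9, 6) = 6534528. Avoid both = 119759850 − 33372768 − 29628144 + 6534528 = 63293466.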